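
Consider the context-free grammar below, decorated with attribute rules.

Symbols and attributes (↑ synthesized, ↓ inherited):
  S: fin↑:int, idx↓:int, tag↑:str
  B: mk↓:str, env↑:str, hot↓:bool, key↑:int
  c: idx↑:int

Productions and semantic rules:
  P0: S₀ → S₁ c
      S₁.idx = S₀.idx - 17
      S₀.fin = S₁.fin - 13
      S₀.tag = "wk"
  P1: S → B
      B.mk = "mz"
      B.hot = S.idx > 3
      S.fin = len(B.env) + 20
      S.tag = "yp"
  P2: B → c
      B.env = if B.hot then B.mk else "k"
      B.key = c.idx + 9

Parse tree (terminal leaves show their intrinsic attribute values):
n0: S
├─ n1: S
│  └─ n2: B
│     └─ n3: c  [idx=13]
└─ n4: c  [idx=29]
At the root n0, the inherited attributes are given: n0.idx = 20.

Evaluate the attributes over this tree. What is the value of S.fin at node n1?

1. n0.idx = 20  [given at root]
2. n1.idx = 3  [S₀.idx - 17]
3. n2.mk = "mz"  ["mz"]
4. n2.hot = false  [S.idx > 3]
5. n3.idx = 13  [terminal]
6. n2.env = "k"  [if B.hot then B.mk else "k"]
7. n2.key = 22  [c.idx + 9]
8. n1.fin = 21  [len(B.env) + 20]
9. n1.tag = "yp"  ["yp"]
10. n4.idx = 29  [terminal]
11. n0.fin = 8  [S₁.fin - 13]
12. n0.tag = "wk"  ["wk"]

21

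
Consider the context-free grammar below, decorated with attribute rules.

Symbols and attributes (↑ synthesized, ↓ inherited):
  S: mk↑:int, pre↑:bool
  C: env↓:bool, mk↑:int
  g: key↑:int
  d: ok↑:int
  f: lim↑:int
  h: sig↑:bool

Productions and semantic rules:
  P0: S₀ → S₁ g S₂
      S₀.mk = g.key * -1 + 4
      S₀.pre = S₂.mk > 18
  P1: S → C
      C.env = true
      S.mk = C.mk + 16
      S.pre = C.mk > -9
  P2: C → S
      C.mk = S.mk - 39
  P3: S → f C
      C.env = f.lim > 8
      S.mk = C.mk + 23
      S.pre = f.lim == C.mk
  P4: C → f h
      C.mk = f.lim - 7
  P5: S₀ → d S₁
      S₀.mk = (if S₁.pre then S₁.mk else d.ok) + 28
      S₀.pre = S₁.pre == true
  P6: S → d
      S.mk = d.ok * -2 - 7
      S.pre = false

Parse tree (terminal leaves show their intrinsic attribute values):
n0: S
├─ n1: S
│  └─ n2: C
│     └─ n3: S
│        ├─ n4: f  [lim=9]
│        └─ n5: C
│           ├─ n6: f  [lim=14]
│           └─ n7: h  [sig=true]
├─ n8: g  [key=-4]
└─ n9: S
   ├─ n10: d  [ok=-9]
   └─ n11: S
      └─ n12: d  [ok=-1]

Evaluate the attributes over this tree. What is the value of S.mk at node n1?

1. n2.env = true  [true]
2. n4.lim = 9  [terminal]
3. n5.env = true  [f.lim > 8]
4. n6.lim = 14  [terminal]
5. n7.sig = true  [terminal]
6. n5.mk = 7  [f.lim - 7]
7. n3.mk = 30  [C.mk + 23]
8. n3.pre = false  [f.lim == C.mk]
9. n2.mk = -9  [S.mk - 39]
10. n1.mk = 7  [C.mk + 16]
11. n1.pre = false  [C.mk > -9]
12. n8.key = -4  [terminal]
13. n10.ok = -9  [terminal]
14. n12.ok = -1  [terminal]
15. n11.mk = -5  [d.ok * -2 - 7]
16. n11.pre = false  [false]
17. n9.mk = 19  [(if S₁.pre then S₁.mk else d.ok) + 28]
18. n9.pre = false  [S₁.pre == true]
19. n0.mk = 8  [g.key * -1 + 4]
20. n0.pre = true  [S₂.mk > 18]

7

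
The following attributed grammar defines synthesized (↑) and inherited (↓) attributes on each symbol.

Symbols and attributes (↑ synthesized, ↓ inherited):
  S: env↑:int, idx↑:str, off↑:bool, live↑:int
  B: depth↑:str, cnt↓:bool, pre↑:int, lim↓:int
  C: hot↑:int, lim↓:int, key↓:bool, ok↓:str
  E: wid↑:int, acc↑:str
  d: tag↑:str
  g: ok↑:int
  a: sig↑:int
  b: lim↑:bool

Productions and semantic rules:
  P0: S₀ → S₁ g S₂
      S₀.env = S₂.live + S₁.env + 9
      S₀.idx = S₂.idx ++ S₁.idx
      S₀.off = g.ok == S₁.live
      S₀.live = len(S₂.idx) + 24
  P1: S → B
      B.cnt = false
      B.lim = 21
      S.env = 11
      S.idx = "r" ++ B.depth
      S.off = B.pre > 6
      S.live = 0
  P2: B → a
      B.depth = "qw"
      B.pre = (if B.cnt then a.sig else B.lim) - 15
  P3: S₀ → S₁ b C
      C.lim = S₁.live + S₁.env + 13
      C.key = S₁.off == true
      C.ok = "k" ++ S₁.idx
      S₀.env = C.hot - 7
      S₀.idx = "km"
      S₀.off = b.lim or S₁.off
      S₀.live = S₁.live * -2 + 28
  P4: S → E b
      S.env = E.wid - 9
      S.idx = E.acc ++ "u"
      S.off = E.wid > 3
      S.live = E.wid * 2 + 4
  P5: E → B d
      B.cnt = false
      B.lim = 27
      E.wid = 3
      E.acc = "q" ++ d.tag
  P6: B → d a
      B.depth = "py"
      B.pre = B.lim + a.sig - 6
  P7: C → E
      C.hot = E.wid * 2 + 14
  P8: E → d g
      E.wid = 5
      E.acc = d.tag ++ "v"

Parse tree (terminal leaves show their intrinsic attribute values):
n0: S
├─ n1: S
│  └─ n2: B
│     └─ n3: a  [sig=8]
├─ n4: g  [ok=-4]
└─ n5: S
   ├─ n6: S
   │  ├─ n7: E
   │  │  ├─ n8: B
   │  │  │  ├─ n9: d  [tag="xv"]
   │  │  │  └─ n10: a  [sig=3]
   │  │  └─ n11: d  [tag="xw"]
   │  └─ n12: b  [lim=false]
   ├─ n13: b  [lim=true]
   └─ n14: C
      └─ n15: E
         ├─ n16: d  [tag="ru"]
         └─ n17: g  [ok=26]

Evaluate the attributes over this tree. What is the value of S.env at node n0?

1. n2.cnt = false  [false]
2. n2.lim = 21  [21]
3. n3.sig = 8  [terminal]
4. n2.depth = "qw"  ["qw"]
5. n2.pre = 6  [(if B.cnt then a.sig else B.lim) - 15]
6. n1.env = 11  [11]
7. n1.idx = "rqw"  ["r" ++ B.depth]
8. n1.off = false  [B.pre > 6]
9. n1.live = 0  [0]
10. n4.ok = -4  [terminal]
11. n8.cnt = false  [false]
12. n8.lim = 27  [27]
13. n9.tag = "xv"  [terminal]
14. n10.sig = 3  [terminal]
15. n8.depth = "py"  ["py"]
16. n8.pre = 24  [B.lim + a.sig - 6]
17. n11.tag = "xw"  [terminal]
18. n7.wid = 3  [3]
19. n7.acc = "qxw"  ["q" ++ d.tag]
20. n12.lim = false  [terminal]
21. n6.env = -6  [E.wid - 9]
22. n6.idx = "qxwu"  [E.acc ++ "u"]
23. n6.off = false  [E.wid > 3]
24. n6.live = 10  [E.wid * 2 + 4]
25. n13.lim = true  [terminal]
26. n14.lim = 17  [S₁.live + S₁.env + 13]
27. n14.key = false  [S₁.off == true]
28. n14.ok = "kqxwu"  ["k" ++ S₁.idx]
29. n16.tag = "ru"  [terminal]
30. n17.ok = 26  [terminal]
31. n15.wid = 5  [5]
32. n15.acc = "ruv"  [d.tag ++ "v"]
33. n14.hot = 24  [E.wid * 2 + 14]
34. n5.env = 17  [C.hot - 7]
35. n5.idx = "km"  ["km"]
36. n5.off = true  [b.lim or S₁.off]
37. n5.live = 8  [S₁.live * -2 + 28]
38. n0.env = 28  [S₂.live + S₁.env + 9]
39. n0.idx = "kmrqw"  [S₂.idx ++ S₁.idx]
40. n0.off = false  [g.ok == S₁.live]
41. n0.live = 26  [len(S₂.idx) + 24]

28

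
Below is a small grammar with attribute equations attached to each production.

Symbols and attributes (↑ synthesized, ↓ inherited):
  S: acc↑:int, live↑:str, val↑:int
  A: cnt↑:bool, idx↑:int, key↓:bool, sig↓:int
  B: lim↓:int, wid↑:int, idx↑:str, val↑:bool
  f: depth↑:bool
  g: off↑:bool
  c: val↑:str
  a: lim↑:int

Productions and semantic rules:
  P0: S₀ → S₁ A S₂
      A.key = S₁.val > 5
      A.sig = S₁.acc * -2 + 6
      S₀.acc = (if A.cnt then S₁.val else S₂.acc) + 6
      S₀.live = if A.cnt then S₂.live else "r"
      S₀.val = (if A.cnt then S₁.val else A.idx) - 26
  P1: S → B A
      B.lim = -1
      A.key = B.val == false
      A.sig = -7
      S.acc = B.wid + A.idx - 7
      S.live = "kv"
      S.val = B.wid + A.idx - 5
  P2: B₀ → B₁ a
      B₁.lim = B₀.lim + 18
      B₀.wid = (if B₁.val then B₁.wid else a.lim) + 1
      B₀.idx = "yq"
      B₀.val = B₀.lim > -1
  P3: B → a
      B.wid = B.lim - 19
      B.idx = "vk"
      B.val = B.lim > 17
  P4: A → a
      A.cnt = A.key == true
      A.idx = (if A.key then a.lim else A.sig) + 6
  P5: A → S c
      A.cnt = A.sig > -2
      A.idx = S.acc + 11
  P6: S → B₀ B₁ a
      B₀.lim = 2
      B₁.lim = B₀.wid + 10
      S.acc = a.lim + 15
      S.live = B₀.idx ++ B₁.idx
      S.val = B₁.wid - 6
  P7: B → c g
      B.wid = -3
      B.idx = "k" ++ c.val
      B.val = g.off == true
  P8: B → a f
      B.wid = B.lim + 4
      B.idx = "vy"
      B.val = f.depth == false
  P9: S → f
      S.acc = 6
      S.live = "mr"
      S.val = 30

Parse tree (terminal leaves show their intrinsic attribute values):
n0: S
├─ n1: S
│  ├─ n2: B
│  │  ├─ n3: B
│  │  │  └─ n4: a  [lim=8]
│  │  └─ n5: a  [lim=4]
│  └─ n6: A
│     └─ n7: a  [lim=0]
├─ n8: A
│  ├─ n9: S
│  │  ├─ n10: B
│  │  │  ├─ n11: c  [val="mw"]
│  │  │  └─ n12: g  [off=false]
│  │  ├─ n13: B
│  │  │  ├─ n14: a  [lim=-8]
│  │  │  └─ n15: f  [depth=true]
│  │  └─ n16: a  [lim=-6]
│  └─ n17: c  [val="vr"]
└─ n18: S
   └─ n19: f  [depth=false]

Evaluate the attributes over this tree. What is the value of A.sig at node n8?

-2

1. n2.lim = -1  [-1]
2. n3.lim = 17  [B₀.lim + 18]
3. n4.lim = 8  [terminal]
4. n3.wid = -2  [B.lim - 19]
5. n3.idx = "vk"  ["vk"]
6. n3.val = false  [B.lim > 17]
7. n5.lim = 4  [terminal]
8. n2.wid = 5  [(if B₁.val then B₁.wid else a.lim) + 1]
9. n2.idx = "yq"  ["yq"]
10. n2.val = false  [B₀.lim > -1]
11. n6.key = true  [B.val == false]
12. n6.sig = -7  [-7]
13. n7.lim = 0  [terminal]
14. n6.cnt = true  [A.key == true]
15. n6.idx = 6  [(if A.key then a.lim else A.sig) + 6]
16. n1.acc = 4  [B.wid + A.idx - 7]
17. n1.live = "kv"  ["kv"]
18. n1.val = 6  [B.wid + A.idx - 5]
19. n8.key = true  [S₁.val > 5]
20. n8.sig = -2  [S₁.acc * -2 + 6]
21. n10.lim = 2  [2]
22. n11.val = "mw"  [terminal]
23. n12.off = false  [terminal]
24. n10.wid = -3  [-3]
25. n10.idx = "kmw"  ["k" ++ c.val]
26. n10.val = false  [g.off == true]
27. n13.lim = 7  [B₀.wid + 10]
28. n14.lim = -8  [terminal]
29. n15.depth = true  [terminal]
30. n13.wid = 11  [B.lim + 4]
31. n13.idx = "vy"  ["vy"]
32. n13.val = false  [f.depth == false]
33. n16.lim = -6  [terminal]
34. n9.acc = 9  [a.lim + 15]
35. n9.live = "kmwvy"  [B₀.idx ++ B₁.idx]
36. n9.val = 5  [B₁.wid - 6]
37. n17.val = "vr"  [terminal]
38. n8.cnt = false  [A.sig > -2]
39. n8.idx = 20  [S.acc + 11]
40. n19.depth = false  [terminal]
41. n18.acc = 6  [6]
42. n18.live = "mr"  ["mr"]
43. n18.val = 30  [30]
44. n0.acc = 12  [(if A.cnt then S₁.val else S₂.acc) + 6]
45. n0.live = "r"  [if A.cnt then S₂.live else "r"]
46. n0.val = -6  [(if A.cnt then S₁.val else A.idx) - 26]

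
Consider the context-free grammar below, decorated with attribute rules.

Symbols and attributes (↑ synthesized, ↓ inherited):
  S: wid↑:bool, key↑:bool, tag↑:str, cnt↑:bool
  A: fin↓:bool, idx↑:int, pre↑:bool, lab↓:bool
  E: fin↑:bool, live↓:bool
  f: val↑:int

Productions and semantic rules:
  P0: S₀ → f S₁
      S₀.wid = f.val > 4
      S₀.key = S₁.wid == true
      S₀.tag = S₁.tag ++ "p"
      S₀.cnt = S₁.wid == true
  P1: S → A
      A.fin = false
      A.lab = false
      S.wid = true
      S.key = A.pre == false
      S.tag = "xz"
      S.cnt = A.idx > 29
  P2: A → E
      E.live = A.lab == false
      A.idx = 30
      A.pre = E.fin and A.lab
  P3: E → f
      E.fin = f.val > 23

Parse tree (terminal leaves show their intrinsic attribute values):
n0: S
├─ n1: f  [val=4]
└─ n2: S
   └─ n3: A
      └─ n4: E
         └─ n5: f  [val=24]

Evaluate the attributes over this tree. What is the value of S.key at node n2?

true

1. n1.val = 4  [terminal]
2. n3.fin = false  [false]
3. n3.lab = false  [false]
4. n4.live = true  [A.lab == false]
5. n5.val = 24  [terminal]
6. n4.fin = true  [f.val > 23]
7. n3.idx = 30  [30]
8. n3.pre = false  [E.fin and A.lab]
9. n2.wid = true  [true]
10. n2.key = true  [A.pre == false]
11. n2.tag = "xz"  ["xz"]
12. n2.cnt = true  [A.idx > 29]
13. n0.wid = false  [f.val > 4]
14. n0.key = true  [S₁.wid == true]
15. n0.tag = "xzp"  [S₁.tag ++ "p"]
16. n0.cnt = true  [S₁.wid == true]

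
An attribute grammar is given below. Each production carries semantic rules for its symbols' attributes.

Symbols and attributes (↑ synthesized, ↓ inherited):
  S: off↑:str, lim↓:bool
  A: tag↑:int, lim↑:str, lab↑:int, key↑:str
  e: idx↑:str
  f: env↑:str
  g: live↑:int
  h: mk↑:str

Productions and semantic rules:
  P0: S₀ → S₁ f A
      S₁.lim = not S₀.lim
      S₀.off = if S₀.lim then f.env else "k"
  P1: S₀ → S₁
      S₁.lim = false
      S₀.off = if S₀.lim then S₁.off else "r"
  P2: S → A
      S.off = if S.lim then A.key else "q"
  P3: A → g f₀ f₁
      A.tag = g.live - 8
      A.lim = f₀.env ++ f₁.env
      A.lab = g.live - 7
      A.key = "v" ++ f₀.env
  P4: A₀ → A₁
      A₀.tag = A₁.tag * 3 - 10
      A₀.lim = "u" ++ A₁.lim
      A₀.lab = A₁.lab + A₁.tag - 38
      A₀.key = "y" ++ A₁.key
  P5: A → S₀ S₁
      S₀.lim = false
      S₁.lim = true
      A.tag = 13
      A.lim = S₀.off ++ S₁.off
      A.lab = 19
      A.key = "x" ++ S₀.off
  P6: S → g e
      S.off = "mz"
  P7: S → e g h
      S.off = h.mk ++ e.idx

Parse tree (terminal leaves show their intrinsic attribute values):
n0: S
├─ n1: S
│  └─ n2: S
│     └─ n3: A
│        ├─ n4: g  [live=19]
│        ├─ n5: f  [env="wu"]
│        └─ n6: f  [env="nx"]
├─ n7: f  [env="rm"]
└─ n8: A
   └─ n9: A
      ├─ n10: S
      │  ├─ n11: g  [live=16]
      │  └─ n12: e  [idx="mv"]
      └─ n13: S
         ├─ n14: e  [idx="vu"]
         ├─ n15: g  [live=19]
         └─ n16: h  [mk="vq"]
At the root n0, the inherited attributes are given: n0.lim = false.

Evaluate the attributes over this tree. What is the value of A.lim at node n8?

1. n0.lim = false  [given at root]
2. n1.lim = true  [not S₀.lim]
3. n2.lim = false  [false]
4. n4.live = 19  [terminal]
5. n5.env = "wu"  [terminal]
6. n6.env = "nx"  [terminal]
7. n3.tag = 11  [g.live - 8]
8. n3.lim = "wunx"  [f₀.env ++ f₁.env]
9. n3.lab = 12  [g.live - 7]
10. n3.key = "vwu"  ["v" ++ f₀.env]
11. n2.off = "q"  [if S.lim then A.key else "q"]
12. n1.off = "q"  [if S₀.lim then S₁.off else "r"]
13. n7.env = "rm"  [terminal]
14. n10.lim = false  [false]
15. n11.live = 16  [terminal]
16. n12.idx = "mv"  [terminal]
17. n10.off = "mz"  ["mz"]
18. n13.lim = true  [true]
19. n14.idx = "vu"  [terminal]
20. n15.live = 19  [terminal]
21. n16.mk = "vq"  [terminal]
22. n13.off = "vqvu"  [h.mk ++ e.idx]
23. n9.tag = 13  [13]
24. n9.lim = "mzvqvu"  [S₀.off ++ S₁.off]
25. n9.lab = 19  [19]
26. n9.key = "xmz"  ["x" ++ S₀.off]
27. n8.tag = 29  [A₁.tag * 3 - 10]
28. n8.lim = "umzvqvu"  ["u" ++ A₁.lim]
29. n8.lab = -6  [A₁.lab + A₁.tag - 38]
30. n8.key = "yxmz"  ["y" ++ A₁.key]
31. n0.off = "k"  [if S₀.lim then f.env else "k"]

"umzvqvu"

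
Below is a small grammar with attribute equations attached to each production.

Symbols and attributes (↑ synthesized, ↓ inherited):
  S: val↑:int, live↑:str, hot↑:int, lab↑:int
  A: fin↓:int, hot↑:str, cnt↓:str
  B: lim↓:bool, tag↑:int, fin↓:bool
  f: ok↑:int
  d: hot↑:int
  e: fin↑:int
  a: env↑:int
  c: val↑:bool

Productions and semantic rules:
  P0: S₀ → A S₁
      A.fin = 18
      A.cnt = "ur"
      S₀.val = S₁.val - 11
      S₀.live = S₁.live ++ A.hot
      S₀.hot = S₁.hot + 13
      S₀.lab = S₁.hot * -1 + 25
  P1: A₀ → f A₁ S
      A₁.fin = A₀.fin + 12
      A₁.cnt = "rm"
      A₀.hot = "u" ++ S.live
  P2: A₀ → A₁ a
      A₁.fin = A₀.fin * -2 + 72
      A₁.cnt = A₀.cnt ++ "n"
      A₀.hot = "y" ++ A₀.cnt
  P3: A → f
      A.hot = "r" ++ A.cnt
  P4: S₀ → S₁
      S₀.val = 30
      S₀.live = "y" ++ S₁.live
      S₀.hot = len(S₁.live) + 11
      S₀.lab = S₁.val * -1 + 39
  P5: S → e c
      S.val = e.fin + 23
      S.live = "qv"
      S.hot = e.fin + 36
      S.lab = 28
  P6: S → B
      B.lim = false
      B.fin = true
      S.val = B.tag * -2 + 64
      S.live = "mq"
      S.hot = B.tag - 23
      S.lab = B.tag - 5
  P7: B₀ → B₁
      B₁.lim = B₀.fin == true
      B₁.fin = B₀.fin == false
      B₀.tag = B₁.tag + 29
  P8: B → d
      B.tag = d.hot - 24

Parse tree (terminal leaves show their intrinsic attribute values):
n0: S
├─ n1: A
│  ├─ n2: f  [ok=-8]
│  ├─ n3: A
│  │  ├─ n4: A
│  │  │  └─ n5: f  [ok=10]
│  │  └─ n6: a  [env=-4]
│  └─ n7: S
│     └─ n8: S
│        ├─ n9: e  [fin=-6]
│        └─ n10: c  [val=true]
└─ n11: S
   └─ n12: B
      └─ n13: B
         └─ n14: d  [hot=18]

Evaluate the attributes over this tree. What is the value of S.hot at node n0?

13

1. n1.fin = 18  [18]
2. n1.cnt = "ur"  ["ur"]
3. n2.ok = -8  [terminal]
4. n3.fin = 30  [A₀.fin + 12]
5. n3.cnt = "rm"  ["rm"]
6. n4.fin = 12  [A₀.fin * -2 + 72]
7. n4.cnt = "rmn"  [A₀.cnt ++ "n"]
8. n5.ok = 10  [terminal]
9. n4.hot = "rrmn"  ["r" ++ A.cnt]
10. n6.env = -4  [terminal]
11. n3.hot = "yrm"  ["y" ++ A₀.cnt]
12. n9.fin = -6  [terminal]
13. n10.val = true  [terminal]
14. n8.val = 17  [e.fin + 23]
15. n8.live = "qv"  ["qv"]
16. n8.hot = 30  [e.fin + 36]
17. n8.lab = 28  [28]
18. n7.val = 30  [30]
19. n7.live = "yqv"  ["y" ++ S₁.live]
20. n7.hot = 13  [len(S₁.live) + 11]
21. n7.lab = 22  [S₁.val * -1 + 39]
22. n1.hot = "uyqv"  ["u" ++ S.live]
23. n12.lim = false  [false]
24. n12.fin = true  [true]
25. n13.lim = true  [B₀.fin == true]
26. n13.fin = false  [B₀.fin == false]
27. n14.hot = 18  [terminal]
28. n13.tag = -6  [d.hot - 24]
29. n12.tag = 23  [B₁.tag + 29]
30. n11.val = 18  [B.tag * -2 + 64]
31. n11.live = "mq"  ["mq"]
32. n11.hot = 0  [B.tag - 23]
33. n11.lab = 18  [B.tag - 5]
34. n0.val = 7  [S₁.val - 11]
35. n0.live = "mquyqv"  [S₁.live ++ A.hot]
36. n0.hot = 13  [S₁.hot + 13]
37. n0.lab = 25  [S₁.hot * -1 + 25]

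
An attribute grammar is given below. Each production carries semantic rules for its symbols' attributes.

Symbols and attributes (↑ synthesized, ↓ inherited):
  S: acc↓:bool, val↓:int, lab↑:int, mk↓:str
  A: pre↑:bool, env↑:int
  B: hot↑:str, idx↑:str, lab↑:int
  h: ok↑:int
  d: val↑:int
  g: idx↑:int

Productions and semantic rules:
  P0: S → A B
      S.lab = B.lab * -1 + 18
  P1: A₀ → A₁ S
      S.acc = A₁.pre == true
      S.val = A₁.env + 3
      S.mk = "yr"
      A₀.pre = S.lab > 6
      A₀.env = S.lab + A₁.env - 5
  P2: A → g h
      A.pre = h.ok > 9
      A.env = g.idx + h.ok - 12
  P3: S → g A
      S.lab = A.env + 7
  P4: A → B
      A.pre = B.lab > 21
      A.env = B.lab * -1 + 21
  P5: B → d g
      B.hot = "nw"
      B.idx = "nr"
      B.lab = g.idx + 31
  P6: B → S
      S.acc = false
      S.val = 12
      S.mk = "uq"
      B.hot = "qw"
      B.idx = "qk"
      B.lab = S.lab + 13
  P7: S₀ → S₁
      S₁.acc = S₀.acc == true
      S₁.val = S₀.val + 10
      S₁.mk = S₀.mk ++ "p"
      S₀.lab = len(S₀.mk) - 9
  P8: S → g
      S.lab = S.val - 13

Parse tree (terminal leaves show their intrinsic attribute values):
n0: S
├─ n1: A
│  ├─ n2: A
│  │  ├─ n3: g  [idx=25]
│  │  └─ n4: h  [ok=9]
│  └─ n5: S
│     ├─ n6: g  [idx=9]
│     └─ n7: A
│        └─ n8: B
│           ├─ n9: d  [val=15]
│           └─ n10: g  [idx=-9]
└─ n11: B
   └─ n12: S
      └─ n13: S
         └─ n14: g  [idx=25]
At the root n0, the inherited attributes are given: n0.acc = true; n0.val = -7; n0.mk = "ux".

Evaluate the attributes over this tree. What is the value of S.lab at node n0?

1. n0.acc = true  [given at root]
2. n0.val = -7  [given at root]
3. n0.mk = "ux"  [given at root]
4. n3.idx = 25  [terminal]
5. n4.ok = 9  [terminal]
6. n2.pre = false  [h.ok > 9]
7. n2.env = 22  [g.idx + h.ok - 12]
8. n5.acc = false  [A₁.pre == true]
9. n5.val = 25  [A₁.env + 3]
10. n5.mk = "yr"  ["yr"]
11. n6.idx = 9  [terminal]
12. n9.val = 15  [terminal]
13. n10.idx = -9  [terminal]
14. n8.hot = "nw"  ["nw"]
15. n8.idx = "nr"  ["nr"]
16. n8.lab = 22  [g.idx + 31]
17. n7.pre = true  [B.lab > 21]
18. n7.env = -1  [B.lab * -1 + 21]
19. n5.lab = 6  [A.env + 7]
20. n1.pre = false  [S.lab > 6]
21. n1.env = 23  [S.lab + A₁.env - 5]
22. n12.acc = false  [false]
23. n12.val = 12  [12]
24. n12.mk = "uq"  ["uq"]
25. n13.acc = false  [S₀.acc == true]
26. n13.val = 22  [S₀.val + 10]
27. n13.mk = "uqp"  [S₀.mk ++ "p"]
28. n14.idx = 25  [terminal]
29. n13.lab = 9  [S.val - 13]
30. n12.lab = -7  [len(S₀.mk) - 9]
31. n11.hot = "qw"  ["qw"]
32. n11.idx = "qk"  ["qk"]
33. n11.lab = 6  [S.lab + 13]
34. n0.lab = 12  [B.lab * -1 + 18]

12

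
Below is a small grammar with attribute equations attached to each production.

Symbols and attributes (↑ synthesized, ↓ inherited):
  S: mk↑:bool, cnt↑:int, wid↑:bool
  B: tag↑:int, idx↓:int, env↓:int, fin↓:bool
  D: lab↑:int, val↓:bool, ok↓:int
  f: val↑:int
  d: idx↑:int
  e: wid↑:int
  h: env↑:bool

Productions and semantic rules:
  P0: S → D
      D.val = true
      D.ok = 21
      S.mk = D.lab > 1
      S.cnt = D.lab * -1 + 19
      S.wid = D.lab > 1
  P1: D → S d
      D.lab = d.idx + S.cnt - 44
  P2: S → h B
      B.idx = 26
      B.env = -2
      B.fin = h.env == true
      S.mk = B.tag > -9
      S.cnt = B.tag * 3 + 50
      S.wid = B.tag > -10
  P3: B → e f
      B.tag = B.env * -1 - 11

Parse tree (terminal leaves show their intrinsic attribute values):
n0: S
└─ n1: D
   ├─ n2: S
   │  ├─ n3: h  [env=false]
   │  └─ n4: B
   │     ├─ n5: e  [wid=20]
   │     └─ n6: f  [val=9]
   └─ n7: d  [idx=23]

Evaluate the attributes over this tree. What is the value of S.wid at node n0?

1. n1.val = true  [true]
2. n1.ok = 21  [21]
3. n3.env = false  [terminal]
4. n4.idx = 26  [26]
5. n4.env = -2  [-2]
6. n4.fin = false  [h.env == true]
7. n5.wid = 20  [terminal]
8. n6.val = 9  [terminal]
9. n4.tag = -9  [B.env * -1 - 11]
10. n2.mk = false  [B.tag > -9]
11. n2.cnt = 23  [B.tag * 3 + 50]
12. n2.wid = true  [B.tag > -10]
13. n7.idx = 23  [terminal]
14. n1.lab = 2  [d.idx + S.cnt - 44]
15. n0.mk = true  [D.lab > 1]
16. n0.cnt = 17  [D.lab * -1 + 19]
17. n0.wid = true  [D.lab > 1]

true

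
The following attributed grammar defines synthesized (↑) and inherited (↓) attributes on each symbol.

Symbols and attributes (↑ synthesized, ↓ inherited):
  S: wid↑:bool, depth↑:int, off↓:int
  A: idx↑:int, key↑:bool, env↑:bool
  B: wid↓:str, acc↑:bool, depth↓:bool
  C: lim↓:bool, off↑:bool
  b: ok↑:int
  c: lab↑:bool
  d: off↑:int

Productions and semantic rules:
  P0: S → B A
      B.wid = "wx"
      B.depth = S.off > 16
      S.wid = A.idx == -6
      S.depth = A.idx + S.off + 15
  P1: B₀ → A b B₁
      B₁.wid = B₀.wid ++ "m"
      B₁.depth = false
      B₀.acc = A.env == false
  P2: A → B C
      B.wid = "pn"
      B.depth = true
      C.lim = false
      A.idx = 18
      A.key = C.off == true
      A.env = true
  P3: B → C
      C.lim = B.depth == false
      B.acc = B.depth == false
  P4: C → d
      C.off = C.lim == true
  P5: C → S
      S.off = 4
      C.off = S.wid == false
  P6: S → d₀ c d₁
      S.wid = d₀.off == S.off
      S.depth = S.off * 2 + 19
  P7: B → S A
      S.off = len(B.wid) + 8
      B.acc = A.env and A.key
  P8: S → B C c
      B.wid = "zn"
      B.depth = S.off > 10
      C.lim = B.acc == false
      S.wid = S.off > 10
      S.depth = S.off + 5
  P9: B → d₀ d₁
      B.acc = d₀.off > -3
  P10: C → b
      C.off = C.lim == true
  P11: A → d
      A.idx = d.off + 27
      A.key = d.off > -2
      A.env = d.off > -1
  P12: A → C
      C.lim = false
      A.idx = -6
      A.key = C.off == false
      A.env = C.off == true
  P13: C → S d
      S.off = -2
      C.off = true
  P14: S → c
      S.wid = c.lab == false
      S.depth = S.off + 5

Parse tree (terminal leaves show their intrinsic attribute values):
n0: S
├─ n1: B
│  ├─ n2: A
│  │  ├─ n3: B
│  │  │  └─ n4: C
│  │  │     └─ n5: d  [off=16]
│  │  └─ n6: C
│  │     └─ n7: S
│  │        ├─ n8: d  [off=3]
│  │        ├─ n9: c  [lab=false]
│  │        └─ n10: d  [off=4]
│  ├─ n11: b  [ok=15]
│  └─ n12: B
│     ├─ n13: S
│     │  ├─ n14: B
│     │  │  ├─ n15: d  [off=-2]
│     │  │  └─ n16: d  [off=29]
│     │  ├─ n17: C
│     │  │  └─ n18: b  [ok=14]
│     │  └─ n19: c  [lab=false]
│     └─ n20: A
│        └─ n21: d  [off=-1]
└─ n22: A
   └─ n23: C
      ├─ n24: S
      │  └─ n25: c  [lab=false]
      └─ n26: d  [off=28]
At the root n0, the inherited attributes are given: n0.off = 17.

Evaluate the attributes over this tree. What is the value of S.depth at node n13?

1. n0.off = 17  [given at root]
2. n1.wid = "wx"  ["wx"]
3. n1.depth = true  [S.off > 16]
4. n3.wid = "pn"  ["pn"]
5. n3.depth = true  [true]
6. n4.lim = false  [B.depth == false]
7. n5.off = 16  [terminal]
8. n4.off = false  [C.lim == true]
9. n3.acc = false  [B.depth == false]
10. n6.lim = false  [false]
11. n7.off = 4  [4]
12. n8.off = 3  [terminal]
13. n9.lab = false  [terminal]
14. n10.off = 4  [terminal]
15. n7.wid = false  [d₀.off == S.off]
16. n7.depth = 27  [S.off * 2 + 19]
17. n6.off = true  [S.wid == false]
18. n2.idx = 18  [18]
19. n2.key = true  [C.off == true]
20. n2.env = true  [true]
21. n11.ok = 15  [terminal]
22. n12.wid = "wxm"  [B₀.wid ++ "m"]
23. n12.depth = false  [false]
24. n13.off = 11  [len(B.wid) + 8]
25. n14.wid = "zn"  ["zn"]
26. n14.depth = true  [S.off > 10]
27. n15.off = -2  [terminal]
28. n16.off = 29  [terminal]
29. n14.acc = true  [d₀.off > -3]
30. n17.lim = false  [B.acc == false]
31. n18.ok = 14  [terminal]
32. n17.off = false  [C.lim == true]
33. n19.lab = false  [terminal]
34. n13.wid = true  [S.off > 10]
35. n13.depth = 16  [S.off + 5]
36. n21.off = -1  [terminal]
37. n20.idx = 26  [d.off + 27]
38. n20.key = true  [d.off > -2]
39. n20.env = false  [d.off > -1]
40. n12.acc = false  [A.env and A.key]
41. n1.acc = false  [A.env == false]
42. n23.lim = false  [false]
43. n24.off = -2  [-2]
44. n25.lab = false  [terminal]
45. n24.wid = true  [c.lab == false]
46. n24.depth = 3  [S.off + 5]
47. n26.off = 28  [terminal]
48. n23.off = true  [true]
49. n22.idx = -6  [-6]
50. n22.key = false  [C.off == false]
51. n22.env = true  [C.off == true]
52. n0.wid = true  [A.idx == -6]
53. n0.depth = 26  [A.idx + S.off + 15]

16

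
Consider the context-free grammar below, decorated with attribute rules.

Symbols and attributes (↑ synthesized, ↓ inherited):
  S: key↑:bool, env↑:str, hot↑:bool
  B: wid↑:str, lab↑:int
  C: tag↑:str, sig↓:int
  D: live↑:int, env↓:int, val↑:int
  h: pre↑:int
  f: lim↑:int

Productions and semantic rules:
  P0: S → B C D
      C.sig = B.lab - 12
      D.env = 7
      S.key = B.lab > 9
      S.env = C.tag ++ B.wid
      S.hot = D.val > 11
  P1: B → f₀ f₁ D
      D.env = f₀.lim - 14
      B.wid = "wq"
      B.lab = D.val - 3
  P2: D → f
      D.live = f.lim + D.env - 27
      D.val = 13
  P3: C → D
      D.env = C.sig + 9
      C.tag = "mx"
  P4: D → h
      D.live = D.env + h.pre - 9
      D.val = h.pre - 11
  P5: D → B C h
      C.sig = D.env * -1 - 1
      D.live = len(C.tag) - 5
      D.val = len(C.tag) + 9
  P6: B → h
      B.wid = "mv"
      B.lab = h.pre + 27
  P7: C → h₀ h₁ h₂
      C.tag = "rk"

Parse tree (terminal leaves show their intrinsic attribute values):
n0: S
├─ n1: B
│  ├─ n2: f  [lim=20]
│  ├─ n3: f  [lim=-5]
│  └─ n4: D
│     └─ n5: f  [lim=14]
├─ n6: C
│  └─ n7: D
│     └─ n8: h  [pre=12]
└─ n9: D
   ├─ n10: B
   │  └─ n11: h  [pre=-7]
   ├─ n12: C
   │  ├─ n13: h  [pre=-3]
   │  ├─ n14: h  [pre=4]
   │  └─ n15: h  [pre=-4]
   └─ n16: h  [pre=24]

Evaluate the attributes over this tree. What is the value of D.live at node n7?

10

1. n2.lim = 20  [terminal]
2. n3.lim = -5  [terminal]
3. n4.env = 6  [f₀.lim - 14]
4. n5.lim = 14  [terminal]
5. n4.live = -7  [f.lim + D.env - 27]
6. n4.val = 13  [13]
7. n1.wid = "wq"  ["wq"]
8. n1.lab = 10  [D.val - 3]
9. n6.sig = -2  [B.lab - 12]
10. n7.env = 7  [C.sig + 9]
11. n8.pre = 12  [terminal]
12. n7.live = 10  [D.env + h.pre - 9]
13. n7.val = 1  [h.pre - 11]
14. n6.tag = "mx"  ["mx"]
15. n9.env = 7  [7]
16. n11.pre = -7  [terminal]
17. n10.wid = "mv"  ["mv"]
18. n10.lab = 20  [h.pre + 27]
19. n12.sig = -8  [D.env * -1 - 1]
20. n13.pre = -3  [terminal]
21. n14.pre = 4  [terminal]
22. n15.pre = -4  [terminal]
23. n12.tag = "rk"  ["rk"]
24. n16.pre = 24  [terminal]
25. n9.live = -3  [len(C.tag) - 5]
26. n9.val = 11  [len(C.tag) + 9]
27. n0.key = true  [B.lab > 9]
28. n0.env = "mxwq"  [C.tag ++ B.wid]
29. n0.hot = false  [D.val > 11]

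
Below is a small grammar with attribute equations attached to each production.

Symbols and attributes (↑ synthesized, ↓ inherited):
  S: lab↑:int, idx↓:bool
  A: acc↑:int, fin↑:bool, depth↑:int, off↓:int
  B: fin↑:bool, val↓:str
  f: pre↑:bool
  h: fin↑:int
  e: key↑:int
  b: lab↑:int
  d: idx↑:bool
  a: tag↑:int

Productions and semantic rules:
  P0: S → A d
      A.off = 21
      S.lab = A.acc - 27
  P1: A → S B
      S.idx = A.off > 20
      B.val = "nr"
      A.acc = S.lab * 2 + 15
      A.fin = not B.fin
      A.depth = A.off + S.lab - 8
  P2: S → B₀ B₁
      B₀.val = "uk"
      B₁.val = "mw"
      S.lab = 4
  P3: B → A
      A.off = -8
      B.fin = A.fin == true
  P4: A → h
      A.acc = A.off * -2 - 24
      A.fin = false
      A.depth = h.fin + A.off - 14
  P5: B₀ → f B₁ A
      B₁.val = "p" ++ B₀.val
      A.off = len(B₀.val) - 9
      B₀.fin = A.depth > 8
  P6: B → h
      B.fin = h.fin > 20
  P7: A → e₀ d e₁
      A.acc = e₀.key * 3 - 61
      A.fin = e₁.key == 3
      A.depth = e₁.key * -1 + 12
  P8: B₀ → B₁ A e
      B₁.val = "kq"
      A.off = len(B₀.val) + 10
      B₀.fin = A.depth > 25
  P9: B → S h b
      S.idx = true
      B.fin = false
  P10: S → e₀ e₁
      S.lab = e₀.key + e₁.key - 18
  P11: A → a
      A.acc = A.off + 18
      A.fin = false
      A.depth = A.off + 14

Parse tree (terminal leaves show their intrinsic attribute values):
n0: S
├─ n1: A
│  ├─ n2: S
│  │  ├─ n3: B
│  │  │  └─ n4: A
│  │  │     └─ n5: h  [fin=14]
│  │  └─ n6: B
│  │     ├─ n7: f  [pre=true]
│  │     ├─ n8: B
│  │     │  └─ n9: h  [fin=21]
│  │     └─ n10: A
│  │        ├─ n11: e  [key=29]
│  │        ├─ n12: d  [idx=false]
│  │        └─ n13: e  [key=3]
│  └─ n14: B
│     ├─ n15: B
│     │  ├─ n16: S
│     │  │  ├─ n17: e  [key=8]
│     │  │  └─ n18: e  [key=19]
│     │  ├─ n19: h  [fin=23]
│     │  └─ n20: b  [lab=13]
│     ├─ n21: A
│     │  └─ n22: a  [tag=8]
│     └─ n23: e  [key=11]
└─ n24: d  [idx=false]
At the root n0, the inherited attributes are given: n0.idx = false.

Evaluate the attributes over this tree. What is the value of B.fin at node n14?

1. n0.idx = false  [given at root]
2. n1.off = 21  [21]
3. n2.idx = true  [A.off > 20]
4. n3.val = "uk"  ["uk"]
5. n4.off = -8  [-8]
6. n5.fin = 14  [terminal]
7. n4.acc = -8  [A.off * -2 - 24]
8. n4.fin = false  [false]
9. n4.depth = -8  [h.fin + A.off - 14]
10. n3.fin = false  [A.fin == true]
11. n6.val = "mw"  ["mw"]
12. n7.pre = true  [terminal]
13. n8.val = "pmw"  ["p" ++ B₀.val]
14. n9.fin = 21  [terminal]
15. n8.fin = true  [h.fin > 20]
16. n10.off = -7  [len(B₀.val) - 9]
17. n11.key = 29  [terminal]
18. n12.idx = false  [terminal]
19. n13.key = 3  [terminal]
20. n10.acc = 26  [e₀.key * 3 - 61]
21. n10.fin = true  [e₁.key == 3]
22. n10.depth = 9  [e₁.key * -1 + 12]
23. n6.fin = true  [A.depth > 8]
24. n2.lab = 4  [4]
25. n14.val = "nr"  ["nr"]
26. n15.val = "kq"  ["kq"]
27. n16.idx = true  [true]
28. n17.key = 8  [terminal]
29. n18.key = 19  [terminal]
30. n16.lab = 9  [e₀.key + e₁.key - 18]
31. n19.fin = 23  [terminal]
32. n20.lab = 13  [terminal]
33. n15.fin = false  [false]
34. n21.off = 12  [len(B₀.val) + 10]
35. n22.tag = 8  [terminal]
36. n21.acc = 30  [A.off + 18]
37. n21.fin = false  [false]
38. n21.depth = 26  [A.off + 14]
39. n23.key = 11  [terminal]
40. n14.fin = true  [A.depth > 25]
41. n1.acc = 23  [S.lab * 2 + 15]
42. n1.fin = false  [not B.fin]
43. n1.depth = 17  [A.off + S.lab - 8]
44. n24.idx = false  [terminal]
45. n0.lab = -4  [A.acc - 27]

true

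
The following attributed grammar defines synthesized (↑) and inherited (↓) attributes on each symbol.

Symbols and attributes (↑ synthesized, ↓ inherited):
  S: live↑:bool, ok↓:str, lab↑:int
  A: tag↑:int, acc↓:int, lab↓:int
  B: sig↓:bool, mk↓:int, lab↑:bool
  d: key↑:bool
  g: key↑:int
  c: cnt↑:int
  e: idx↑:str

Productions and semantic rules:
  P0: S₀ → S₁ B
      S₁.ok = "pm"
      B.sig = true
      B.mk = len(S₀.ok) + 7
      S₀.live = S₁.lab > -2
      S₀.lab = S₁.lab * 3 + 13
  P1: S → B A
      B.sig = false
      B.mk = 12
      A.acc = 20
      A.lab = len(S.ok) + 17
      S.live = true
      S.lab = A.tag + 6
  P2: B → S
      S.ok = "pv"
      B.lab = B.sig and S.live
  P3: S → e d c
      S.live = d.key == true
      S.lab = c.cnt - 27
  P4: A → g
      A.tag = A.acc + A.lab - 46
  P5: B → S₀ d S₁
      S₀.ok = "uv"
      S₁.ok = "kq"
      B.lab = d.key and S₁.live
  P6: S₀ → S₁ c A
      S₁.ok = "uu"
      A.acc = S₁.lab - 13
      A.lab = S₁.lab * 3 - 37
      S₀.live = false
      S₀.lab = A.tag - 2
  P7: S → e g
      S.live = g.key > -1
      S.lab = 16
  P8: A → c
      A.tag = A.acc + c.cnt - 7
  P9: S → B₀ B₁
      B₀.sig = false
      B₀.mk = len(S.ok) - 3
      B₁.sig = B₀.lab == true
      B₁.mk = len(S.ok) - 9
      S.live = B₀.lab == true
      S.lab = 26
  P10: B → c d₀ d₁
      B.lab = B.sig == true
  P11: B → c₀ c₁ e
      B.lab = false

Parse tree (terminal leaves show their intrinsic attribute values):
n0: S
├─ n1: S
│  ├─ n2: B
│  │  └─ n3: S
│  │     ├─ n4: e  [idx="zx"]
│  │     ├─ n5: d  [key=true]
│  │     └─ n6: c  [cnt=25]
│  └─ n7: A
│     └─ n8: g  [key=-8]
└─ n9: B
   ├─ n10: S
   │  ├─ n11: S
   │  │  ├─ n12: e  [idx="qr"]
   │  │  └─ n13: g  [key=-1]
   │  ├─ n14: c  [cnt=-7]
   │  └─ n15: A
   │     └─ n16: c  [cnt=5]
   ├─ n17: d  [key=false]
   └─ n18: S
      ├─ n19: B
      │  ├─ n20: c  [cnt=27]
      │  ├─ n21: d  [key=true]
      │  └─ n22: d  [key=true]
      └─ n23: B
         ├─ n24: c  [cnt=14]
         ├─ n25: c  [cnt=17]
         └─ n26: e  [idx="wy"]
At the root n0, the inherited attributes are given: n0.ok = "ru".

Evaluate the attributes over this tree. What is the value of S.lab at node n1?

1. n0.ok = "ru"  [given at root]
2. n1.ok = "pm"  ["pm"]
3. n2.sig = false  [false]
4. n2.mk = 12  [12]
5. n3.ok = "pv"  ["pv"]
6. n4.idx = "zx"  [terminal]
7. n5.key = true  [terminal]
8. n6.cnt = 25  [terminal]
9. n3.live = true  [d.key == true]
10. n3.lab = -2  [c.cnt - 27]
11. n2.lab = false  [B.sig and S.live]
12. n7.acc = 20  [20]
13. n7.lab = 19  [len(S.ok) + 17]
14. n8.key = -8  [terminal]
15. n7.tag = -7  [A.acc + A.lab - 46]
16. n1.live = true  [true]
17. n1.lab = -1  [A.tag + 6]
18. n9.sig = true  [true]
19. n9.mk = 9  [len(S₀.ok) + 7]
20. n10.ok = "uv"  ["uv"]
21. n11.ok = "uu"  ["uu"]
22. n12.idx = "qr"  [terminal]
23. n13.key = -1  [terminal]
24. n11.live = false  [g.key > -1]
25. n11.lab = 16  [16]
26. n14.cnt = -7  [terminal]
27. n15.acc = 3  [S₁.lab - 13]
28. n15.lab = 11  [S₁.lab * 3 - 37]
29. n16.cnt = 5  [terminal]
30. n15.tag = 1  [A.acc + c.cnt - 7]
31. n10.live = false  [false]
32. n10.lab = -1  [A.tag - 2]
33. n17.key = false  [terminal]
34. n18.ok = "kq"  ["kq"]
35. n19.sig = false  [false]
36. n19.mk = -1  [len(S.ok) - 3]
37. n20.cnt = 27  [terminal]
38. n21.key = true  [terminal]
39. n22.key = true  [terminal]
40. n19.lab = false  [B.sig == true]
41. n23.sig = false  [B₀.lab == true]
42. n23.mk = -7  [len(S.ok) - 9]
43. n24.cnt = 14  [terminal]
44. n25.cnt = 17  [terminal]
45. n26.idx = "wy"  [terminal]
46. n23.lab = false  [false]
47. n18.live = false  [B₀.lab == true]
48. n18.lab = 26  [26]
49. n9.lab = false  [d.key and S₁.live]
50. n0.live = true  [S₁.lab > -2]
51. n0.lab = 10  [S₁.lab * 3 + 13]

-1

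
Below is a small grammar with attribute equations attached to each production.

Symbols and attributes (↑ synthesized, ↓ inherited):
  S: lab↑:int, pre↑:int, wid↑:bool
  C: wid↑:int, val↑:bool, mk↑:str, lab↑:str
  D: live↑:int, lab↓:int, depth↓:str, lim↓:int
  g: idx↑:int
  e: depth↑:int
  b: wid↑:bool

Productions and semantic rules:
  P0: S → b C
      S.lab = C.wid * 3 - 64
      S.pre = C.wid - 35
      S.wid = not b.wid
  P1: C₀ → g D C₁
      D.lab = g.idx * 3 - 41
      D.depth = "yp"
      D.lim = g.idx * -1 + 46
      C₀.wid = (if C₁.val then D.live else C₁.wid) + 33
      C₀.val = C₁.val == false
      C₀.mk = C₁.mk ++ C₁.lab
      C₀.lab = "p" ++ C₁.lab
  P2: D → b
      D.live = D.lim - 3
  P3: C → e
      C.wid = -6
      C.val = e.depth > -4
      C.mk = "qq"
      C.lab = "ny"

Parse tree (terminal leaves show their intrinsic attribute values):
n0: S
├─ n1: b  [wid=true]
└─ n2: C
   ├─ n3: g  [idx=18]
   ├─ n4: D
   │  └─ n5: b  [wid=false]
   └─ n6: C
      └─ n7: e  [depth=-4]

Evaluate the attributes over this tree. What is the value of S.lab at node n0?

17

1. n1.wid = true  [terminal]
2. n3.idx = 18  [terminal]
3. n4.lab = 13  [g.idx * 3 - 41]
4. n4.depth = "yp"  ["yp"]
5. n4.lim = 28  [g.idx * -1 + 46]
6. n5.wid = false  [terminal]
7. n4.live = 25  [D.lim - 3]
8. n7.depth = -4  [terminal]
9. n6.wid = -6  [-6]
10. n6.val = false  [e.depth > -4]
11. n6.mk = "qq"  ["qq"]
12. n6.lab = "ny"  ["ny"]
13. n2.wid = 27  [(if C₁.val then D.live else C₁.wid) + 33]
14. n2.val = true  [C₁.val == false]
15. n2.mk = "qqny"  [C₁.mk ++ C₁.lab]
16. n2.lab = "pny"  ["p" ++ C₁.lab]
17. n0.lab = 17  [C.wid * 3 - 64]
18. n0.pre = -8  [C.wid - 35]
19. n0.wid = false  [not b.wid]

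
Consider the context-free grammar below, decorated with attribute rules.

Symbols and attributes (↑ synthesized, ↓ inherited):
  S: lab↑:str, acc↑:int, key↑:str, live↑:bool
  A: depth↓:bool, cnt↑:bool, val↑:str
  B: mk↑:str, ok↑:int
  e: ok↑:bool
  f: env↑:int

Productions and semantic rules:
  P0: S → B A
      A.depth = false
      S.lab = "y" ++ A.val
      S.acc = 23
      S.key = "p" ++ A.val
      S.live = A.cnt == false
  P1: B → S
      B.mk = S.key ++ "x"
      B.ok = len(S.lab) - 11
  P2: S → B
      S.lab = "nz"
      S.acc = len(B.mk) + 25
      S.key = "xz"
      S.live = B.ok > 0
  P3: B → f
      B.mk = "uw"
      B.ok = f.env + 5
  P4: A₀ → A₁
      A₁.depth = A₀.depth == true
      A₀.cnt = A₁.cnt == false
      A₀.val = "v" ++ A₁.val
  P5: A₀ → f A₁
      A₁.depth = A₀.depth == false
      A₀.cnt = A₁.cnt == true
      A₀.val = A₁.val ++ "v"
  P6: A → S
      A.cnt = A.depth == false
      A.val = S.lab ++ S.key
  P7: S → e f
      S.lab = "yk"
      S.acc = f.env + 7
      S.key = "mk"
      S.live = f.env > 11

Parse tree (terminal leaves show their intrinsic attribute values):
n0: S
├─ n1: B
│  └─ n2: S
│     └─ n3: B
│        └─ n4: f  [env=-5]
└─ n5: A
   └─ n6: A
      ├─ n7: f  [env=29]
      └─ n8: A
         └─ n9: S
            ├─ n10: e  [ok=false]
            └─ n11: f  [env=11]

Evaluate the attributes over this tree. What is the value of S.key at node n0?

"pvykmkv"

1. n4.env = -5  [terminal]
2. n3.mk = "uw"  ["uw"]
3. n3.ok = 0  [f.env + 5]
4. n2.lab = "nz"  ["nz"]
5. n2.acc = 27  [len(B.mk) + 25]
6. n2.key = "xz"  ["xz"]
7. n2.live = false  [B.ok > 0]
8. n1.mk = "xzx"  [S.key ++ "x"]
9. n1.ok = -9  [len(S.lab) - 11]
10. n5.depth = false  [false]
11. n6.depth = false  [A₀.depth == true]
12. n7.env = 29  [terminal]
13. n8.depth = true  [A₀.depth == false]
14. n10.ok = false  [terminal]
15. n11.env = 11  [terminal]
16. n9.lab = "yk"  ["yk"]
17. n9.acc = 18  [f.env + 7]
18. n9.key = "mk"  ["mk"]
19. n9.live = false  [f.env > 11]
20. n8.cnt = false  [A.depth == false]
21. n8.val = "ykmk"  [S.lab ++ S.key]
22. n6.cnt = false  [A₁.cnt == true]
23. n6.val = "ykmkv"  [A₁.val ++ "v"]
24. n5.cnt = true  [A₁.cnt == false]
25. n5.val = "vykmkv"  ["v" ++ A₁.val]
26. n0.lab = "yvykmkv"  ["y" ++ A.val]
27. n0.acc = 23  [23]
28. n0.key = "pvykmkv"  ["p" ++ A.val]
29. n0.live = false  [A.cnt == false]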